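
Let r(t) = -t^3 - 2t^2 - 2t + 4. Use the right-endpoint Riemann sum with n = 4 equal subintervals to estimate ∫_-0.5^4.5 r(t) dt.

-262.03125

Δt = (4.5 − (-0.5))/4 = 1.25.
Right endpoints: 0.75, 2, 3.25, 4.5.
r(0.75) = 0.953125, r(2) = -16, r(3.25) = -57.953125, r(4.5) = -136.625.
Sum = Δt · [r(0.75) + r(2) + r(3.25) + r(4.5)].
Sum = -262.03125.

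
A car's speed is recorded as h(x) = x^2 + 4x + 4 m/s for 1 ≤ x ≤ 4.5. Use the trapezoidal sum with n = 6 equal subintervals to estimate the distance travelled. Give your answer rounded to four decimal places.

82.7402

Δx = (4.5 − 1)/6 = 7/12.
h(1) = 9, h(19/12) = 1849/144, h(13/6) = 625/36, h(2.75) = 22.5625, h(10/3) = 256/9, h(47/12) = 5041/144, h(4.5) = 42.25.
T_6 = (Δx/2)·[h(x_0) + 2h(x_1) + ... + 2h(x_{5}) + h(x_6)].
Sum ≈ 82.7402.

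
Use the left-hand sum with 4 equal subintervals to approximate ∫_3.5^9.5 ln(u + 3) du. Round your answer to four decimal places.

12.9006

Δu = (9.5 − 3.5)/4 = 1.5.
Left endpoints: 3.5, 5, 6.5, 8.
f(3.5) ≈ 1.8718, f(5) ≈ 2.0794, f(6.5) ≈ 2.2513, f(8) ≈ 2.3979.
Sum = Δu · [f(3.5) + f(5) + f(6.5) + f(8)].
Sum ≈ 12.9006.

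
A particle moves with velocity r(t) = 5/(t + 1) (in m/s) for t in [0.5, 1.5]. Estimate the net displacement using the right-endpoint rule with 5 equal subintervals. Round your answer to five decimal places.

Δt = (1.5 − 0.5)/5 = 0.2.
Right endpoints: 0.7, 0.9, 1.1, 1.3, 1.5.
r(0.7) = 50/17, r(0.9) = 50/19, r(1.1) = 50/21, r(1.3) = 50/23, r(1.5) = 2.
Sum = Δt · [r(0.7) + r(0.9) + r(1.1) + r(1.3) + r(1.5)].
Sum ≈ 2.42552.

2.42552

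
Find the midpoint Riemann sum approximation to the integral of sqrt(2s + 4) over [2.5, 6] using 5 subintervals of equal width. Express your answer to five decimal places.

Δs = (6 − 2.5)/5 = 0.7.
Midpoints: 2.85, 3.55, 4.25, 4.95, 5.65.
f(2.85) ≈ 3.11448, f(3.55) ≈ 3.33167, f(4.25) ≈ 3.53553, f(4.95) ≈ 3.72827, f(5.65) ≈ 3.91152.
Sum = Δs · [f(2.85) + f(3.55) + f(4.25) + f(4.95) + f(5.65)].
Sum ≈ 12.33503.

12.33503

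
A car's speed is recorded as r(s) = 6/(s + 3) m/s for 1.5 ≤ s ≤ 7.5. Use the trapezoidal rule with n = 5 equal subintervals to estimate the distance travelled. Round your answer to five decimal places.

5.11258

Δs = (7.5 − 1.5)/5 = 1.2.
r(1.5) = 4/3, r(2.7) = 20/19, r(3.9) = 20/23, r(5.1) = 20/27, r(6.3) = 20/31, r(7.5) = 4/7.
T_5 = (Δs/2)·[r(s_0) + 2r(s_1) + ... + 2r(s_{4}) + r(s_5)].
Sum ≈ 5.11258.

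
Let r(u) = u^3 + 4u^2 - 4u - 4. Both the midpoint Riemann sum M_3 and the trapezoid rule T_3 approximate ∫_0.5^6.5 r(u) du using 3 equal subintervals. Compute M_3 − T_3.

-87

M_3 = 675.25.
T_3 = 762.25.
M_3 − T_3 = -87.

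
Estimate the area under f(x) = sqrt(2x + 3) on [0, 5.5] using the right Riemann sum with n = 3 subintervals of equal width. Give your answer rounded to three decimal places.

17.487

Δx = (5.5 − 0)/3 = 11/6.
Right endpoints: 11/6, 11/3, 5.5.
f(11/6) ≈ 2.582, f(11/3) ≈ 3.215, f(5.5) ≈ 3.742.
Sum = Δx · [f(11/6) + f(11/3) + f(5.5)].
Sum ≈ 17.487.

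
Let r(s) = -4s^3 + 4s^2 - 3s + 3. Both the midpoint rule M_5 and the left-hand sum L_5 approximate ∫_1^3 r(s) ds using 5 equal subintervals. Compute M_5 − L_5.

-14

M_5 = -50.8.
L_5 = -36.8.
M_5 − L_5 = -14.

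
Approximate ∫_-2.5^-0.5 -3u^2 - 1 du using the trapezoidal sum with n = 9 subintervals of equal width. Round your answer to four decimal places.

Δu = (-0.5 − (-2.5))/9 = 2/9.
f(-2.5) = -19.75, f(-41/18) = -1789/108, f(-37/18) = -1477/108, f(-11/6) = -133/12, f(-29/18) = -949/108, f(-25/18) = -733/108, f(-7/6) = -61/12, f(-17/18) = -397/108, f(-13/18) = -277/108, f(-0.5) = -1.75.
T_9 = (Δu/2)·[f(u_0) + 2f(u_1) + ... + 2f(u_{8}) + f(u_9)].
Sum ≈ -17.5494.

-17.5494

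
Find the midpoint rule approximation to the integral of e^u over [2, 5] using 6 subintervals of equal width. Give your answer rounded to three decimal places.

139.566

Δu = (5 − 2)/6 = 0.5.
Midpoints: 2.25, 2.75, 3.25, 3.75, 4.25, 4.75.
f(2.25) ≈ 9.488, f(2.75) ≈ 15.643, f(3.25) ≈ 25.790, f(3.75) ≈ 42.521, f(4.25) ≈ 70.105, f(4.75) ≈ 115.584.
Sum = Δu · [f(2.25) + f(2.75) + f(3.25) + ...].
Sum ≈ 139.566.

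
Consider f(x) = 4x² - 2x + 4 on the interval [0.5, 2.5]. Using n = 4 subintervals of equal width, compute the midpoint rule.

Δx = (2.5 − 0.5)/4 = 0.5.
Midpoints: 0.75, 1.25, 1.75, 2.25.
f(0.75) = 4.75, f(1.25) = 7.75, f(1.75) = 12.75, f(2.25) = 19.75.
Sum = Δx · [f(0.75) + f(1.25) + f(1.75) + f(2.25)].
Sum = 22.5.

22.5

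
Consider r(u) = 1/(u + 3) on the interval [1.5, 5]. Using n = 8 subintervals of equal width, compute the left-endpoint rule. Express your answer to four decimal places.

0.5972

Δu = (5 − 1.5)/8 = 0.4375.
Left endpoints: 1.5, 1.9375, 2.375, 2.8125, 3.25, 3.6875, 4.125, 4.5625.
r(1.5) = 2/9, r(1.9375) = 16/79, r(2.375) = 8/43, r(2.8125) = 16/93, r(3.25) = 0.16, r(3.6875) = 16/107, r(4.125) = 8/57, r(4.5625) = 16/121.
Sum = Δu · [r(1.5) + r(1.9375) + r(2.375) + ...].
Sum ≈ 0.5972.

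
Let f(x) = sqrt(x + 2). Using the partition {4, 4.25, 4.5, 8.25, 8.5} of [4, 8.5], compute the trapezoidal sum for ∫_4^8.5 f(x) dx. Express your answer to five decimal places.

12.83838

Subinterval widths: 0.25, 0.25, 3.75, 0.25.
f(4) ≈ 2.44949, f(4.25) ≈ 2.50000, f(4.5) ≈ 2.54951, f(8.25) ≈ 3.20156, f(8.5) ≈ 3.24037.
On each subinterval the trapezoid contributes (Δx_i/2)·[f(x_{i-1}) + f(x_i)].
Sum ≈ 12.83838.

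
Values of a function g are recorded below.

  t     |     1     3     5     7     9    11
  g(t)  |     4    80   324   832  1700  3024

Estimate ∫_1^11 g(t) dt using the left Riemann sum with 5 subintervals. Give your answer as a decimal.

5880

Δt = 2.
Sum = 2·[4 + 80 + 324 + 832 + 1700] = 5880.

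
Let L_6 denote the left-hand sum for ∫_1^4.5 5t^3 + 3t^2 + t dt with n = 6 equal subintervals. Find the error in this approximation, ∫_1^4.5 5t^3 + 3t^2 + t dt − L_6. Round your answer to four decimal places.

140.5135

Exact integral: ∫_1^4.5 f(t) dt = 611.078125.
L_6 ≈ 470.564670.
Error ≈ 611.078125 − 470.564670 ≈ 140.5135.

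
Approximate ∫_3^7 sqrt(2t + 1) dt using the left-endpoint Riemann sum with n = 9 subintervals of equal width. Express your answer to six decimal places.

Δt = (7 − 3)/9 = 4/9.
Left endpoints: 3, 31/9, 35/9, 13/3, 43/9, 47/9, 17/3, 55/9, 59/9.
f(3) ≈ 2.645751, f(31/9) ≈ 2.808717, f(35/9) ≈ 2.962731, f(13/3) ≈ 3.109126, f(43/9) ≈ 3.248931, f(47/9) ≈ 3.382964, f(17/3) ≈ 3.511885, f(55/9) ≈ 3.636237, f(59/9) ≈ 3.756476.
Sum = Δt · [f(3) + f(31/9) + f(35/9) + ...].
Sum ≈ 12.916808.

12.916808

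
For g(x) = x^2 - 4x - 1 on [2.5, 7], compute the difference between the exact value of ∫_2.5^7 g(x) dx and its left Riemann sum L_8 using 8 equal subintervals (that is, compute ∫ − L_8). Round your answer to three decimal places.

6.724

Exact integral: ∫_2.5^7 g(x) dx = 19.125.
L_8 ≈ 12.40137.
Error ≈ 19.125 − 12.40137 ≈ 6.724.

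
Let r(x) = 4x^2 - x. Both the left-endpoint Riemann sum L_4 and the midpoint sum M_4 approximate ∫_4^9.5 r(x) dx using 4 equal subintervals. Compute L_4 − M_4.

-190.0078125

L_4 = 827.234375.
M_4 = 1017.2421875.
L_4 − M_4 = -190.0078125.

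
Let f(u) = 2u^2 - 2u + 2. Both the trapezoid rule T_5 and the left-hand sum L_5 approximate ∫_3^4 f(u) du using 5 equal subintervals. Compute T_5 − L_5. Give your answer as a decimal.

1.2

T_5 = 19.68.
L_5 = 18.48.
T_5 − L_5 = 1.2.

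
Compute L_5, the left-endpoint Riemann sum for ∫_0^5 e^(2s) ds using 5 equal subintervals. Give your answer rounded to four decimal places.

3447.3740

Δs = (5 − 0)/5 = 1.
Left endpoints: 0, 1, 2, 3, 4.
f(0) ≈ 1.0000, f(1) ≈ 7.3891, f(2) ≈ 54.5982, f(3) ≈ 403.4288, f(4) ≈ 2980.9580.
Sum = Δs · [f(0) + f(1) + f(2) + f(3) + f(4)].
Sum ≈ 3447.3740.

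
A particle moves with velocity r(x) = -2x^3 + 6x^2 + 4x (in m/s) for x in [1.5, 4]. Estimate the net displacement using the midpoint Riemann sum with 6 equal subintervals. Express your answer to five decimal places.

23.66102

Δx = (4 − 1.5)/6 = 5/12.
Midpoints: 41/24, 2.125, 61/24, 71/24, 3.375, 91/24.
r(41/24) = 99343/6912, r(2.125) = 16.40234375, r(61/24) = 111203/6912, r(71/24) = 86833/6912, r(3.375) = 4.95703125, r(91/24) = -52507/6912.
Sum = Δx · [r(41/24) + r(2.125) + r(61/24) + ...].
Sum ≈ 23.66102.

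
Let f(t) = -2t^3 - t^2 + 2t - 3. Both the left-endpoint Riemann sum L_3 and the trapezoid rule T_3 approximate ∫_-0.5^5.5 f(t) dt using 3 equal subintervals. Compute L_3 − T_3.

L_3 = -214.
T_3 = -565.
L_3 − T_3 = 351.

351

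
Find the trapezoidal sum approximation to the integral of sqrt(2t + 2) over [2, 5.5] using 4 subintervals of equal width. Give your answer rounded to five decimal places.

10.71675

Δt = (5.5 − 2)/4 = 0.875.
f(2) ≈ 2.44949, f(2.875) ≈ 2.78388, f(3.75) ≈ 3.08221, f(4.625) ≈ 3.35410, f(5.5) ≈ 3.60555.
T_4 = (Δt/2)·[f(t_0) + 2f(t_1) + 2f(t_2) + 2f(t_3) + f(t_4)].
Sum ≈ 10.71675.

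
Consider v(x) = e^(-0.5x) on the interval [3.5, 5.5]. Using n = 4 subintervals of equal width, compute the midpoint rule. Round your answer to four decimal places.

Δx = (5.5 − 3.5)/4 = 0.5.
Midpoints: 3.75, 4.25, 4.75, 5.25.
v(3.75) ≈ 0.1534, v(4.25) ≈ 0.1194, v(4.75) ≈ 0.0930, v(5.25) ≈ 0.0724.
Sum = Δx · [v(3.75) + v(4.25) + v(4.75) + v(5.25)].
Sum ≈ 0.2191.

0.2191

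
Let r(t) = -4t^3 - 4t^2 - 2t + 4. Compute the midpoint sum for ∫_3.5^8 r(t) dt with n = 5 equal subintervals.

-4583.01375

Δt = (8 − 3.5)/5 = 0.9.
Midpoints: 3.95, 4.85, 5.75, 6.65, 7.55.
r(3.95) = -312.8295, r(4.85) = -556.1265, r(5.75) = -900.1875, r(6.65) = -1362.5085, r(7.55) = -1960.5855.
Sum = Δt · [r(3.95) + r(4.85) + r(5.75) + r(6.65) + r(7.55)].
Sum = -4583.01375.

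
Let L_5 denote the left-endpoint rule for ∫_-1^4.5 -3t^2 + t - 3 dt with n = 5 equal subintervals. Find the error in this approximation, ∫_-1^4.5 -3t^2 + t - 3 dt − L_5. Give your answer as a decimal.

-25.41

Exact integral: ∫_-1^4.5 f(t) dt = -99.
L_5 = -73.59.
Error = -99 − (-73.59) = -25.41.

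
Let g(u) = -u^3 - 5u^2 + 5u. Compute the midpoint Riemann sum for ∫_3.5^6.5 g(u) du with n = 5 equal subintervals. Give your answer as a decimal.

-718.2

Δu = (6.5 − 3.5)/5 = 0.6.
Midpoints: 3.8, 4.4, 5, 5.6, 6.2.
g(3.8) = -108.072, g(4.4) = -159.984, g(5) = -225, g(5.6) = -304.416, g(6.2) = -399.528.
Sum = Δu · [g(3.8) + g(4.4) + g(5) + g(5.6) + g(6.2)].
Sum = -718.2.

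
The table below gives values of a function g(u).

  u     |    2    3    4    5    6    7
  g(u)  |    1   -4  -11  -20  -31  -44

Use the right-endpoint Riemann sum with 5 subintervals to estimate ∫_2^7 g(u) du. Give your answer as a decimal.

-110

Δu = 1.
Sum = 1·[(-4) + (-11) + (-20) + (-31) + (-44)] = -110.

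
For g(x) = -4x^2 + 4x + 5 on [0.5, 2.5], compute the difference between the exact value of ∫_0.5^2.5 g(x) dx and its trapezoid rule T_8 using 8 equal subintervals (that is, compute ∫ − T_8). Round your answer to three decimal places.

0.083

Exact integral: ∫_0.5^2.5 g(x) dx ≈ 1.33333.
T_8 = 1.25.
Error ≈ 1.33333 − 1.25 ≈ 0.083.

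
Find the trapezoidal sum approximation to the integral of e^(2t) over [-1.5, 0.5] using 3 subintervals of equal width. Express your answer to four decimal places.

1.5263

Δt = (0.5 − (-1.5))/3 = 2/3.
f(-1.5) ≈ 0.0498, f(-5/6) ≈ 0.1889, f(-1/6) ≈ 0.7165, f(0.5) ≈ 2.7183.
T_3 = (Δt/2)·[f(t_0) + 2f(t_1) + 2f(t_2) + f(t_3)].
Sum ≈ 1.5263.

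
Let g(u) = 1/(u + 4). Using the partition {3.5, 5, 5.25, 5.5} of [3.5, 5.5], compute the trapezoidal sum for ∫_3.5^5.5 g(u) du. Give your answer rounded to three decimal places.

0.237

Subinterval widths: 1.5, 0.25, 0.25.
g(3.5) = 2/15, g(5) = 1/9, g(5.25) = 4/37, g(5.5) = 2/19.
On each subinterval the trapezoid contributes (Δu_i/2)·[g(u_{i-1}) + g(u_i)].
Sum ≈ 0.237.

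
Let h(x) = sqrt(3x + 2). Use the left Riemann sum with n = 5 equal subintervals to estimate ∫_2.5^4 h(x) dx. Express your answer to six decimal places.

5.034270

Δx = (4 − 2.5)/5 = 0.3.
Left endpoints: 2.5, 2.8, 3.1, 3.4, 3.7.
h(2.5) ≈ 3.082207, h(2.8) ≈ 3.224903, h(3.1) ≈ 3.361547, h(3.4) ≈ 3.492850, h(3.7) ≈ 3.619392.
Sum = Δx · [h(2.5) + h(2.8) + h(3.1) + h(3.4) + h(3.7)].
Sum ≈ 5.034270.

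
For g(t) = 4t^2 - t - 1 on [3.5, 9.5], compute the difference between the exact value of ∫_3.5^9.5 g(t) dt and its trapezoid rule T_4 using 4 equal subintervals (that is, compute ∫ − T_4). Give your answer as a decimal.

-9

Exact integral: ∫_3.5^9.5 g(t) dt = 1041.
T_4 = 1050.
Error = 1041 − 1050 = -9.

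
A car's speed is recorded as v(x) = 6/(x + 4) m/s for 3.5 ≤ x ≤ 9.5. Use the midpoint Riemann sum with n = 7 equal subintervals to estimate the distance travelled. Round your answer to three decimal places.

3.524

Δx = (9.5 − 3.5)/7 = 6/7.
Midpoints: 55/14, 67/14, 79/14, 6.5, 103/14, 115/14, 127/14.
v(55/14) = 28/37, v(67/14) = 28/41, v(79/14) = 28/45, v(6.5) = 4/7, v(103/14) = 28/53, v(115/14) = 28/57, v(127/14) = 28/61.
Sum = Δx · [v(55/14) + v(67/14) + v(79/14) + ...].
Sum ≈ 3.524.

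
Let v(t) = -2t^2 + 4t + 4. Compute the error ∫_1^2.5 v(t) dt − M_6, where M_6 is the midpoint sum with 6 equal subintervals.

Exact integral: ∫_1^2.5 v(t) dt = 6.75.
M_6 = 6.765625.
Error = 6.75 − 6.765625 = -0.015625.

-0.015625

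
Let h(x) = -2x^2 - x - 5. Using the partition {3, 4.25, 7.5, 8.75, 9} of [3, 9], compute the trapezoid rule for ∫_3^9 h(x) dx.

Subinterval widths: 1.25, 3.25, 1.25, 0.25.
h(3) = -26, h(4.25) = -45.375, h(7.5) = -125, h(8.75) = -166.875, h(9) = -176.
On each subinterval the trapezoid contributes (Δx_i/2)·[h(x_{i-1}) + h(x_i)].
Sum = -546.75.

-546.75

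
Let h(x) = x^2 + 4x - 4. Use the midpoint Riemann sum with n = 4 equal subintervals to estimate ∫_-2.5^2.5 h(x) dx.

-10.234375

Δx = (2.5 − (-2.5))/4 = 1.25.
Midpoints: -1.875, -0.625, 0.625, 1.875.
h(-1.875) = -7.984375, h(-0.625) = -6.109375, h(0.625) = -1.109375, h(1.875) = 7.015625.
Sum = Δx · [h(-1.875) + h(-0.625) + h(0.625) + h(1.875)].
Sum = -10.234375.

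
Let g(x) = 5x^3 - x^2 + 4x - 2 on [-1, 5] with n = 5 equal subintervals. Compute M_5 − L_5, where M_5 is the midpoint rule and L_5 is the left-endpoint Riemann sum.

M_5 = 753.12.
L_5 = 437.76.
M_5 − L_5 = 315.36.

315.36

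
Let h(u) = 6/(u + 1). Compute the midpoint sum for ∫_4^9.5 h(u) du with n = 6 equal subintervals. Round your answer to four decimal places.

Δu = (9.5 − 4)/6 = 11/12.
Midpoints: 107/24, 5.375, 151/24, 173/24, 8.125, 217/24.
h(107/24) = 144/131, h(5.375) = 16/17, h(151/24) = 144/175, h(173/24) = 144/197, h(8.125) = 48/73, h(217/24) = 144/241.
Sum = Δu · [h(107/24) + h(5.375) + h(151/24) + ...].
Sum ≈ 4.4452.

4.4452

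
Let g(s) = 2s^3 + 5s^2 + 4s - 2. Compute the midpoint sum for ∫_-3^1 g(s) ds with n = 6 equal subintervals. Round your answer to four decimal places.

-17.1852

Δs = (1 − (-3))/6 = 2/3.
Midpoints: -8/3, -2, -4/3, -2/3, 0, 2/3.
g(-8/3) = -406/27, g(-2) = -6, g(-4/3) = -86/27, g(-2/3) = -82/27, g(0) = -2, g(2/3) = 94/27.
Sum = Δs · [g(-8/3) + g(-2) + g(-4/3) + ...].
Sum ≈ -17.1852.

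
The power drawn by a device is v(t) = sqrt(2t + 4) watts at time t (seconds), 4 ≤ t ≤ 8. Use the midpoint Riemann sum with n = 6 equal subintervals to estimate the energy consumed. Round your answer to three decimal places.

15.959

Δt = (8 − 4)/6 = 2/3.
Midpoints: 13/3, 5, 17/3, 19/3, 7, 23/3.
v(13/3) ≈ 3.559, v(5) ≈ 3.742, v(17/3) ≈ 3.916, v(19/3) ≈ 4.082, v(7) ≈ 4.243, v(23/3) ≈ 4.397.
Sum = Δt · [v(13/3) + v(5) + v(17/3) + ...].
Sum ≈ 15.959.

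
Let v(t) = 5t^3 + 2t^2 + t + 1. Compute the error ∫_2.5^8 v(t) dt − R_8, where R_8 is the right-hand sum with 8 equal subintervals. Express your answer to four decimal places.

-929.7247

Exact integral: ∫_2.5^8 v(t) dt ≈ 5436.463542.
R_8 ≈ 6366.188232.
Error ≈ 5436.463542 − 6366.188232 ≈ -929.7247.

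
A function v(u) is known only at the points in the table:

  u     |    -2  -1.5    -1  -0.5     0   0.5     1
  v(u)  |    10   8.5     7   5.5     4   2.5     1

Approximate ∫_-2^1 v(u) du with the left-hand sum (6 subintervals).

Δu = 0.5.
Sum = 0.5·[10 + 8.5 + 7 + 5.5 + 4 + 2.5] = 18.75.

18.75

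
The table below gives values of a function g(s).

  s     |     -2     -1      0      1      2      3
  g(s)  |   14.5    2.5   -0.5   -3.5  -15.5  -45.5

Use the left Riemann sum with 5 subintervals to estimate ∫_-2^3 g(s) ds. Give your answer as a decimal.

Δs = 1.
Sum = 1·[14.5 + 2.5 + (-0.5) + (-3.5) + (-15.5)] = -2.5.

-2.5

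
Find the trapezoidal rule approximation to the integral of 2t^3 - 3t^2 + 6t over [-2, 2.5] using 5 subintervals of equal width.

Δt = (2.5 − (-2))/5 = 0.9.
f(-2) = -40, f(-1.1) = -12.892, f(-0.2) = -1.336, f(0.7) = 3.416, f(1.6) = 10.112, f(2.5) = 27.5.
T_5 = (Δt/2)·[f(t_0) + 2f(t_1) + ... + 2f(t_{4}) + f(t_5)].
Sum = -6.255.

-6.255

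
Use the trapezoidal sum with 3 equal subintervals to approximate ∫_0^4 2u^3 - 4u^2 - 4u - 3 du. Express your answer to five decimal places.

8.14815

Δu = (4 − 0)/3 = 4/3.
f(0) = -3, f(4/3) = -289/27, f(8/3) = -113/27, f(4) = 45.
T_3 = (Δu/2)·[f(u_0) + 2f(u_1) + 2f(u_2) + f(u_3)].
Sum ≈ 8.14815.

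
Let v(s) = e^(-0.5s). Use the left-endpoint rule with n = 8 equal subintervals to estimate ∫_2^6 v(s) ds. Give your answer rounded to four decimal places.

0.7190

Δs = (6 − 2)/8 = 0.5.
Left endpoints: 2, 2.5, 3, 3.5, 4, 4.5, 5, 5.5.
v(2) ≈ 0.3679, v(2.5) ≈ 0.2865, v(3) ≈ 0.2231, v(3.5) ≈ 0.1738, v(4) ≈ 0.1353, v(4.5) ≈ 0.1054, v(5) ≈ 0.0821, v(5.5) ≈ 0.0639.
Sum = Δs · [v(2) + v(2.5) + v(3) + ...].
Sum ≈ 0.7190.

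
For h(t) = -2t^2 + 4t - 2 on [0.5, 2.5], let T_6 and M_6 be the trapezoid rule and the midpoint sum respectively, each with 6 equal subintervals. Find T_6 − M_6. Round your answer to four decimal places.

-0.1111

T_6 ≈ -2.407407.
M_6 ≈ -2.296296.
T_6 − M_6 ≈ -0.1111.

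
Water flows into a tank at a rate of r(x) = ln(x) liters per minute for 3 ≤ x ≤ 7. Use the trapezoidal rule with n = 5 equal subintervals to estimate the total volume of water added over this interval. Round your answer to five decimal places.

6.31541

Δx = (7 − 3)/5 = 0.8.
r(3) ≈ 1.09861, r(3.8) ≈ 1.33500, r(4.6) ≈ 1.52606, r(5.4) ≈ 1.68640, r(6.2) ≈ 1.82455, r(7) ≈ 1.94591.
T_5 = (Δx/2)·[r(x_0) + 2r(x_1) + ... + 2r(x_{4}) + r(x_5)].
Sum ≈ 6.31541.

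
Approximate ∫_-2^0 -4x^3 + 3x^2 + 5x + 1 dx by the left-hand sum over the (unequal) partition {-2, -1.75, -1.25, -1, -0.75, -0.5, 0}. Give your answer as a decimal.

22.78125

Subinterval widths: 0.25, 0.5, 0.25, 0.25, 0.25, 0.5.
Left endpoints: -2, -1.75, -1.25, -1, -0.75, -0.5.
f(-2) = 35, f(-1.75) = 22.875, f(-1.25) = 7.25, f(-1) = 3, f(-0.75) = 0.625, f(-0.5) = -0.25.
Sum = Σ Δx_i · f(x_i).
Sum = 22.78125.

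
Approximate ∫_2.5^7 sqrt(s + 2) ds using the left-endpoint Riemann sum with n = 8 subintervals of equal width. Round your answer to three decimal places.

11.387

Δs = (7 − 2.5)/8 = 0.5625.
Left endpoints: 2.5, 3.0625, 3.625, 4.1875, 4.75, 5.3125, 5.875, 6.4375.
f(2.5) ≈ 2.121, f(3.0625) ≈ 2.250, f(3.625) ≈ 2.372, f(4.1875) ≈ 2.487, f(4.75) ≈ 2.598, f(5.3125) ≈ 2.704, f(5.875) ≈ 2.806, f(6.4375) ≈ 2.905.
Sum = Δs · [f(2.5) + f(3.0625) + f(3.625) + ...].
Sum ≈ 11.387.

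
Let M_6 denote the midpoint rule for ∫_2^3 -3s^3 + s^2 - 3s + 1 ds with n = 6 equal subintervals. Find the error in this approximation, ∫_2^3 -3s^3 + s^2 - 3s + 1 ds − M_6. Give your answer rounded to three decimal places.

-0.050

Exact integral: ∫_2^3 f(s) ds ≈ -48.91667.
M_6 ≈ -48.86690.
Error ≈ -48.91667 − (-48.86690) ≈ -0.050.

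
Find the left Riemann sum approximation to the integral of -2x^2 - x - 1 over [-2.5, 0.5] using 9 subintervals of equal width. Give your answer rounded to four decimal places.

-12.1111

Δx = (0.5 − (-2.5))/9 = 1/3.
Left endpoints: -2.5, -13/6, -11/6, -1.5, -7/6, -5/6, -0.5, -1/6, 1/6.
f(-2.5) = -11, f(-13/6) = -74/9, f(-11/6) = -53/9, f(-1.5) = -4, f(-7/6) = -23/9, f(-5/6) = -14/9, f(-0.5) = -1, f(-1/6) = -8/9, f(1/6) = -11/9.
Sum = Δx · [f(-2.5) + f(-13/6) + f(-11/6) + ...].
Sum ≈ -12.1111.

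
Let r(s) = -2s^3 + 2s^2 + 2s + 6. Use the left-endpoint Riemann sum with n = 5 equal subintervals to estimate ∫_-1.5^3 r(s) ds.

Δs = (3 − (-1.5))/5 = 0.9.
Left endpoints: -1.5, -0.6, 0.3, 1.2, 2.1.
r(-1.5) = 14.25, r(-0.6) = 5.952, r(0.3) = 6.726, r(1.2) = 7.824, r(2.1) = 0.498.
Sum = Δs · [r(-1.5) + r(-0.6) + r(0.3) + r(1.2) + r(2.1)].
Sum = 31.725.

31.725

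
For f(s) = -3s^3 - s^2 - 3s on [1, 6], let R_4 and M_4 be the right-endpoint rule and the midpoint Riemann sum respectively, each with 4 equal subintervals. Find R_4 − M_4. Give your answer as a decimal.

-497.8515625

R_4 = -1572.109375.
M_4 = -1074.2578125.
R_4 − M_4 = -497.8515625.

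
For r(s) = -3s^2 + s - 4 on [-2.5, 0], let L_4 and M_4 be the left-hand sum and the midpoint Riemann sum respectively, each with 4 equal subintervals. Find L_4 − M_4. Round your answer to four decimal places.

-7.3730

L_4 = -35.87890625.
M_4 ≈ -28.505859.
L_4 − M_4 ≈ -7.3730.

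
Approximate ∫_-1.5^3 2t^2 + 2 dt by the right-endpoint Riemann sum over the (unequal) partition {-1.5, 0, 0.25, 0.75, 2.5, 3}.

Subinterval widths: 1.5, 0.25, 0.5, 1.75, 0.5.
Right endpoints: 0, 0.25, 0.75, 2.5, 3.
f(0) = 2, f(0.25) = 2.125, f(0.75) = 3.125, f(2.5) = 14.5, f(3) = 20.
Sum = Σ Δt_i · f(t_i).
Sum = 40.46875.

40.46875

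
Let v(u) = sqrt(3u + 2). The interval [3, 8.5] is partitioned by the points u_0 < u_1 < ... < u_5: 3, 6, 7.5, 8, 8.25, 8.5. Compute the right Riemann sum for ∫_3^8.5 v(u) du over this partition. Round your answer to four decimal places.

25.9946

Subinterval widths: 3, 1.5, 0.5, 0.25, 0.25.
Right endpoints: 6, 7.5, 8, 8.25, 8.5.
v(6) ≈ 4.4721, v(7.5) ≈ 4.9497, v(8) ≈ 5.0990, v(8.25) ≈ 5.1720, v(8.5) ≈ 5.2440.
Sum = Σ Δu_i · v(u_i).
Sum ≈ 25.9946.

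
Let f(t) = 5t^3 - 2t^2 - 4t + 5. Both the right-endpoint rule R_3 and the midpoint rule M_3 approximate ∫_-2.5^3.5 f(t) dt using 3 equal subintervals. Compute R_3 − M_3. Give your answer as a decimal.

R_3 = 396.25.
M_3 = 106.75.
R_3 − M_3 = 289.5.

289.5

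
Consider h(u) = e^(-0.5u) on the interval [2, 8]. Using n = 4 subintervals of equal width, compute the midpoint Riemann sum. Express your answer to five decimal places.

0.68301

Δu = (8 − 2)/4 = 1.5.
Midpoints: 2.75, 4.25, 5.75, 7.25.
h(2.75) ≈ 0.25284, h(4.25) ≈ 0.11943, h(5.75) ≈ 0.05642, h(7.25) ≈ 0.02665.
Sum = Δu · [h(2.75) + h(4.25) + h(5.75) + h(7.25)].
Sum ≈ 0.68301.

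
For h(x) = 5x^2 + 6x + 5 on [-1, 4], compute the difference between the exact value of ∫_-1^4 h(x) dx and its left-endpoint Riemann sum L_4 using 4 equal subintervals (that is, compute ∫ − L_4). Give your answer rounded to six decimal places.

Exact integral: ∫_-1^4 h(x) dx ≈ 178.33333333.
L_4 = 119.21875.
Error ≈ 178.33333333 − 119.21875 ≈ 59.114583.

59.114583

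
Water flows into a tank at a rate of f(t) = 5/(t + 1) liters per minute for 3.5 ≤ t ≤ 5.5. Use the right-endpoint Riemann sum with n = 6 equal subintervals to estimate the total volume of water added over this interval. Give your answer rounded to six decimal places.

Δt = (5.5 − 3.5)/6 = 1/3.
Right endpoints: 23/6, 25/6, 4.5, 29/6, 31/6, 5.5.
f(23/6) = 30/29, f(25/6) = 30/31, f(4.5) = 10/11, f(29/6) = 6/7, f(31/6) = 30/37, f(5.5) = 10/13.
Sum = Δt · [f(23/6) + f(25/6) + f(4.5) + ...].
Sum ≈ 1.782833.

1.782833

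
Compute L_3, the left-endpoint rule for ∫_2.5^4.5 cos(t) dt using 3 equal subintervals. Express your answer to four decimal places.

-1.7140

Δt = (4.5 − 2.5)/3 = 2/3.
Left endpoints: 2.5, 19/6, 23/6.
f(2.5) ≈ -0.8011, f(19/6) ≈ -0.9997, f(23/6) ≈ -0.7701.
Sum = Δt · [f(2.5) + f(19/6) + f(23/6)].
Sum ≈ -1.7140.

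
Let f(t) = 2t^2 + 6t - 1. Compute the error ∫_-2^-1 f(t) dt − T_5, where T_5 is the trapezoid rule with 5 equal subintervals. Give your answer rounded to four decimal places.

-0.0133

Exact integral: ∫_-2^-1 f(t) dt ≈ -5.333333.
T_5 = -5.32.
Error ≈ -5.333333 − (-5.32) ≈ -0.0133.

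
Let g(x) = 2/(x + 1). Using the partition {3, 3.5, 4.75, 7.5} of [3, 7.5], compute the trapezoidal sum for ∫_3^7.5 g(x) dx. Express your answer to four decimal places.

Subinterval widths: 0.5, 1.25, 2.75.
g(3) = 0.5, g(3.5) = 4/9, g(4.75) = 8/23, g(7.5) = 4/17.
On each subinterval the trapezoid contributes (Δx_i/2)·[g(x_{i-1}) + g(x_i)].
Sum ≈ 1.5331.

1.5331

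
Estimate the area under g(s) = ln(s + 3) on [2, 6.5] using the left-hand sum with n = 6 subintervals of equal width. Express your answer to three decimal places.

Δs = (6.5 − 2)/6 = 0.75.
Left endpoints: 2, 2.75, 3.5, 4.25, 5, 5.75.
g(2) ≈ 1.609, g(2.75) ≈ 1.749, g(3.5) ≈ 1.872, g(4.25) ≈ 1.981, g(5) ≈ 2.079, g(5.75) ≈ 2.169.
Sum = Δs · [g(2) + g(2.75) + g(3.5) + ...].
Sum ≈ 8.595.

8.595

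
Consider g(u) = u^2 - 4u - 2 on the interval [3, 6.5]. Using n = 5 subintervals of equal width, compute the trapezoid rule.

9.3275

Δu = (6.5 − 3)/5 = 0.7.
g(3) = -5, g(3.7) = -3.11, g(4.4) = -0.24, g(5.1) = 3.61, g(5.8) = 8.44, g(6.5) = 14.25.
T_5 = (Δu/2)·[g(u_0) + 2g(u_1) + ... + 2g(u_{4}) + g(u_5)].
Sum = 9.3275.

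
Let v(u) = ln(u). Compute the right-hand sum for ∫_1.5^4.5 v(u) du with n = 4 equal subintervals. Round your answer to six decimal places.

3.551532

Δu = (4.5 − 1.5)/4 = 0.75.
Right endpoints: 2.25, 3, 3.75, 4.5.
v(2.25) ≈ 0.810930, v(3) ≈ 1.098612, v(3.75) ≈ 1.321756, v(4.5) ≈ 1.504077.
Sum = Δu · [v(2.25) + v(3) + v(3.75) + v(4.5)].
Sum ≈ 3.551532.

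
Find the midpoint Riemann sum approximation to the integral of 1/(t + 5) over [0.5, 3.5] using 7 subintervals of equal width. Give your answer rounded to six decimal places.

0.435171

Δt = (3.5 − 0.5)/7 = 3/7.
Midpoints: 5/7, 8/7, 11/7, 2, 17/7, 20/7, 23/7.
f(5/7) = 0.175, f(8/7) = 7/43, f(11/7) = 7/46, f(2) = 1/7, f(17/7) = 7/52, f(20/7) = 7/55, f(23/7) = 7/58.
Sum = Δt · [f(5/7) + f(8/7) + f(11/7) + ...].
Sum ≈ 0.435171.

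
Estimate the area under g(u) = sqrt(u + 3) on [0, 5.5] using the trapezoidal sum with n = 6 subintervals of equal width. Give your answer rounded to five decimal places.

13.04875

Δu = (5.5 − 0)/6 = 11/12.
g(0) ≈ 1.73205, g(11/12) ≈ 1.97906, g(11/6) ≈ 2.19848, g(2.75) ≈ 2.39792, g(11/3) ≈ 2.58199, g(55/12) ≈ 2.75379, g(5.5) ≈ 2.91548.
T_6 = (Δu/2)·[g(u_0) + 2g(u_1) + ... + 2g(u_{5}) + g(u_6)].
Sum ≈ 13.04875.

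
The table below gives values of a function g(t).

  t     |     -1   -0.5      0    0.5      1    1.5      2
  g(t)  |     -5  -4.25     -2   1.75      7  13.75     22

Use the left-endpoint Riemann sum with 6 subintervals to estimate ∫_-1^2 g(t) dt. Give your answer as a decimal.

Δt = 0.5.
Sum = 0.5·[(-5) + (-4.25) + (-2) + 1.75 + 7 + 13.75] = 5.625.

5.625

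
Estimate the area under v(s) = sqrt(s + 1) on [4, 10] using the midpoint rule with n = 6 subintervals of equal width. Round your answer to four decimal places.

Δs = (10 − 4)/6 = 1.
Midpoints: 4.5, 5.5, 6.5, 7.5, 8.5, 9.5.
v(4.5) ≈ 2.3452, v(5.5) ≈ 2.5495, v(6.5) ≈ 2.7386, v(7.5) ≈ 2.9155, v(8.5) ≈ 3.0822, v(9.5) ≈ 3.2404.
Sum = Δs · [v(4.5) + v(5.5) + v(6.5) + ...].
Sum ≈ 16.8714.

16.8714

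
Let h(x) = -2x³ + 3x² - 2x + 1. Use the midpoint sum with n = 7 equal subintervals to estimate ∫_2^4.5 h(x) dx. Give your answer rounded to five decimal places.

Δx = (4.5 − 2)/7 = 5/14.
Midpoints: 61/28, 71/28, 81/28, 3.25, 101/28, 111/28, 121/28.
h(61/28) = -107547/10976, h(71/28) = -190877/10976, h(81/28) = -308407/10976, h(3.25) = -42.46875, h(101/28) = -670067/10976, h(111/28) = -926197/10976, h(121/28) = -1240527/10976.
Sum = Δx · [h(61/28) + h(71/28) + h(81/28) + ...].
Sum ≈ -127.21779.

-127.21779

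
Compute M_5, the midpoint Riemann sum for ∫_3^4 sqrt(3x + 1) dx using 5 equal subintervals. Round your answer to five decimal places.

3.38885

Δx = (4 − 3)/5 = 0.2.
Midpoints: 3.1, 3.3, 3.5, 3.7, 3.9.
f(3.1) ≈ 3.20936, f(3.3) ≈ 3.30151, f(3.5) ≈ 3.39116, f(3.7) ≈ 3.47851, f(3.9) ≈ 3.56371.
Sum = Δx · [f(3.1) + f(3.3) + f(3.5) + f(3.7) + f(3.9)].
Sum ≈ 3.38885.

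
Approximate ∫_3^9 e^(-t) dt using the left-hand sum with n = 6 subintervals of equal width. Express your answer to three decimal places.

0.079

Δt = (9 − 3)/6 = 1.
Left endpoints: 3, 4, 5, 6, 7, 8.
f(3) ≈ 0.050, f(4) ≈ 0.018, f(5) ≈ 0.007, f(6) ≈ 0.002, f(7) ≈ 0.001, f(8) ≈ 0.000.
Sum = Δt · [f(3) + f(4) + f(5) + ...].
Sum ≈ 0.079.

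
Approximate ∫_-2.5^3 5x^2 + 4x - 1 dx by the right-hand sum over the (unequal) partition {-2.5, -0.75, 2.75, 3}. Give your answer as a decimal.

179.265625

Subinterval widths: 1.75, 3.5, 0.25.
Right endpoints: -0.75, 2.75, 3.
f(-0.75) = -1.1875, f(2.75) = 47.8125, f(3) = 56.
Sum = Σ Δx_i · f(x_i).
Sum = 179.265625.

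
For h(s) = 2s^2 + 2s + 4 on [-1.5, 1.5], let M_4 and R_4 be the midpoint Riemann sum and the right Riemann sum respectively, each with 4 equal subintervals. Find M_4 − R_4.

-3.09375

M_4 = 16.21875.
R_4 = 19.3125.
M_4 − R_4 = -3.09375.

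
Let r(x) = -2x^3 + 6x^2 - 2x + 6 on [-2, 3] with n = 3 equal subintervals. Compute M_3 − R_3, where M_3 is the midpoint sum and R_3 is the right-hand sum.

31.25

M_3 ≈ 59.0277778.
R_3 ≈ 27.7777778.
M_3 − R_3 = 31.25.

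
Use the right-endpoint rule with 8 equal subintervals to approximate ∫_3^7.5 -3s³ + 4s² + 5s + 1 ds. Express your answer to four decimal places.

-1947.1267

Δs = (7.5 − 3)/8 = 0.5625.
Right endpoints: 3.5625, 4.125, 4.6875, 5.25, 5.8125, 6.375, 6.9375, 7.5.
f(3.5625) = -270587/4096, f(4.125) = -61891/512, f(4.6875) = -805529/4096, f(5.25) = -296.609375, f(5.8125) = -1736399/4096, f(6.375) = -297889/512, f(6.9375) = -3168173/4096, f(7.5) = -1002.125.
Sum = Δs · [f(3.5625) + f(4.125) + f(4.6875) + ...].
Sum ≈ -1947.1267.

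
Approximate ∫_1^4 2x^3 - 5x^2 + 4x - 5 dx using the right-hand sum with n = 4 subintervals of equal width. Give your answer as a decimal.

63.9375

Δx = (4 − 1)/4 = 0.75.
Right endpoints: 1.75, 2.5, 3.25, 4.
f(1.75) = -2.59375, f(2.5) = 5, f(3.25) = 23.84375, f(4) = 59.
Sum = Δx · [f(1.75) + f(2.5) + f(3.25) + f(4)].
Sum = 63.9375.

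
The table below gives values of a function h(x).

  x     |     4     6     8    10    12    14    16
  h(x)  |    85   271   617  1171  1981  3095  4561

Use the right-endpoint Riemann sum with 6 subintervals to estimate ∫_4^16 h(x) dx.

Δx = 2.
Sum = 2·[271 + 617 + 1171 + 1981 + 3095 + 4561] = 23392.

23392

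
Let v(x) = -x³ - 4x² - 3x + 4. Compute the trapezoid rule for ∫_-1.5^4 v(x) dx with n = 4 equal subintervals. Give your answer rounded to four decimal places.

-164.6240

Δx = (4 − (-1.5))/4 = 1.375.
v(-1.5) = 2.875, v(-0.125) = 2209/512, v(1.25) = -7.953125, v(2.625) = -25357/512, v(4) = -136.
T_4 = (Δx/2)·[v(x_0) + 2v(x_1) + 2v(x_2) + 2v(x_3) + v(x_4)].
Sum ≈ -164.6240.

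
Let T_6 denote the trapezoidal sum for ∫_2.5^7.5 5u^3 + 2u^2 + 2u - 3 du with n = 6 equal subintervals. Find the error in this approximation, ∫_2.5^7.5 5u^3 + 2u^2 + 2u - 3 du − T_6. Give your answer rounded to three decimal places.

Exact integral: ∫_2.5^7.5 f(u) du ≈ 4212.08333.
T_6 ≈ 4256.64352.
Error ≈ 4212.08333 − 4256.64352 ≈ -44.560.

-44.560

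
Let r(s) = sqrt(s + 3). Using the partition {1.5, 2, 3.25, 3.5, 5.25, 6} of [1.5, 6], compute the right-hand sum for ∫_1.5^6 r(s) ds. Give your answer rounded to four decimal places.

Subinterval widths: 0.5, 1.25, 0.25, 1.75, 0.75.
Right endpoints: 2, 3.25, 3.5, 5.25, 6.
r(2) ≈ 2.2361, r(3.25) ≈ 2.5000, r(3.5) ≈ 2.5495, r(5.25) ≈ 2.8723, r(6) ≈ 3.0000.
Sum = Σ Δs_i · r(s_i).
Sum ≈ 12.1569.

12.1569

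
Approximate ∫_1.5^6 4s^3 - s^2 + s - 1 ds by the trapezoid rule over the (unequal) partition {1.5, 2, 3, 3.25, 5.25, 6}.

Subinterval widths: 0.5, 1, 0.25, 2, 0.75.
f(1.5) = 11.75, f(2) = 29, f(3) = 101, f(3.25) = 129, f(5.25) = 555.5, f(6) = 833.
On each subinterval the trapezoid contributes (Δs_i/2)·[f(s_{i-1}) + f(s_i)].
Sum = 1309.125.

1309.125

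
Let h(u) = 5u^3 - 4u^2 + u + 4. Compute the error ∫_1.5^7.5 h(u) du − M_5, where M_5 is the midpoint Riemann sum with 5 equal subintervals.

Exact integral: ∫_1.5^7.5 h(u) du = 3441.75.
M_5 = 3396.03.
Error = 3441.75 − 3396.03 = 45.72.

45.72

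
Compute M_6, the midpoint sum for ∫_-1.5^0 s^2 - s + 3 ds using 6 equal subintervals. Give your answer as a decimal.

Δs = (0 − (-1.5))/6 = 0.25.
Midpoints: -1.375, -1.125, -0.875, -0.625, -0.375, -0.125.
f(-1.375) = 6.265625, f(-1.125) = 5.390625, f(-0.875) = 4.640625, f(-0.625) = 4.015625, f(-0.375) = 3.515625, f(-0.125) = 3.140625.
Sum = Δs · [f(-1.375) + f(-1.125) + f(-0.875) + ...].
Sum = 6.7421875.

6.7421875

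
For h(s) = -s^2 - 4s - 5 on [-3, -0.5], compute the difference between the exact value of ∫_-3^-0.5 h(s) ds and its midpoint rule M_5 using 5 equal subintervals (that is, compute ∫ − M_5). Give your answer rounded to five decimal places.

Exact integral: ∫_-3^-0.5 h(s) ds ≈ -3.9583333.
M_5 = -3.90625.
Error ≈ -3.9583333 − (-3.90625) ≈ -0.05208.

-0.05208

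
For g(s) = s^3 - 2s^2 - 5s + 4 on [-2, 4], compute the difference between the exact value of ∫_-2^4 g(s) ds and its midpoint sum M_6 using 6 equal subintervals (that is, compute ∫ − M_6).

0.5

Exact integral: ∫_-2^4 g(s) ds = 6.
M_6 = 5.5.
Error = 6 − 5.5 = 0.5.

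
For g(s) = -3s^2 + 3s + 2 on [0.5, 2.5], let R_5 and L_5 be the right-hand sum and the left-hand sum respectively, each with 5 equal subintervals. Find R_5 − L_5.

R_5 = -5.06.
L_5 = -0.26.
R_5 − L_5 = -4.8.

-4.8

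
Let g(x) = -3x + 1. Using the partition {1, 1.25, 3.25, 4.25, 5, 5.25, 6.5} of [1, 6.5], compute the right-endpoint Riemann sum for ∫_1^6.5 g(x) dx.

Subinterval widths: 0.25, 2, 1, 0.75, 0.25, 1.25.
Right endpoints: 1.25, 3.25, 4.25, 5, 5.25, 6.5.
g(1.25) = -2.75, g(3.25) = -8.75, g(4.25) = -11.75, g(5) = -14, g(5.25) = -14.75, g(6.5) = -18.5.
Sum = Σ Δx_i · g(x_i).
Sum = -67.25.

-67.25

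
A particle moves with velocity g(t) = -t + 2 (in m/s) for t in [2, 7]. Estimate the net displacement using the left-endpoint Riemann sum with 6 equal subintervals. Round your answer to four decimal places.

Δt = (7 − 2)/6 = 5/6.
Left endpoints: 2, 17/6, 11/3, 4.5, 16/3, 37/6.
g(2) = 0, g(17/6) = -5/6, g(11/3) = -5/3, g(4.5) = -2.5, g(16/3) = -10/3, g(37/6) = -25/6.
Sum = Δt · [g(2) + g(17/6) + g(11/3) + ...].
Sum ≈ -10.4167.

-10.4167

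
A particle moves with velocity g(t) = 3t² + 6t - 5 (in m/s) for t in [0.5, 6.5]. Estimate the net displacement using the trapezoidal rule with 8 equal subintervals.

Δt = (6.5 − 0.5)/8 = 0.75.
g(0.5) = -1.25, g(1.25) = 7.1875, g(2) = 19, g(2.75) = 34.1875, g(3.5) = 52.75, g(4.25) = 74.6875, g(5) = 100, g(5.75) = 128.6875, g(6.5) = 160.75.
T_8 = (Δt/2)·[g(t_0) + 2g(t_1) + ... + 2g(t_{7}) + g(t_8)].
Sum = 372.1875.

372.1875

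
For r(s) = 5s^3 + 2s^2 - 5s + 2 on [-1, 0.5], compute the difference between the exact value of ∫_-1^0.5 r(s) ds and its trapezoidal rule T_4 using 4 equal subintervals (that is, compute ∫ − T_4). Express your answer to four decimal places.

0.0615

Exact integral: ∫_-1^0.5 r(s) ds = 4.453125.
T_4 ≈ 4.391602.
Error ≈ 4.453125 − 4.391602 ≈ 0.0615.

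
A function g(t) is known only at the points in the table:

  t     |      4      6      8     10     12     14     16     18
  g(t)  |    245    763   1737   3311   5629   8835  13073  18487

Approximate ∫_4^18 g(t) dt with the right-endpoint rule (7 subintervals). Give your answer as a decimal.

103670

Δt = 2.
Sum = 2·[763 + 1737 + 3311 + 5629 + 8835 + 13073 + 18487] = 103670.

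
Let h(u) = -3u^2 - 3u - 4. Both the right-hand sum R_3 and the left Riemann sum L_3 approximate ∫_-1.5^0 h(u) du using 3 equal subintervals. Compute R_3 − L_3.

R_3 = -5.625.
L_3 = -6.75.
R_3 − L_3 = 1.125.

1.125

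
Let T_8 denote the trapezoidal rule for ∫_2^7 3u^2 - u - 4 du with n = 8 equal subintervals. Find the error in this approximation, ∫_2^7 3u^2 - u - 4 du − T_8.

Exact integral: ∫_2^7 f(u) du = 292.5.
T_8 = 293.4765625.
Error = 292.5 − 293.4765625 = -0.9765625.

-0.9765625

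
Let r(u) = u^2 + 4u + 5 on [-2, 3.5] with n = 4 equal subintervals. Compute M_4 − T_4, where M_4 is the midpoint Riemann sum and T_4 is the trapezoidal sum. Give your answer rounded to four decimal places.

-2.5996

M_4 ≈ 60.091797.
T_4 = 62.69140625.
M_4 − T_4 ≈ -2.5996.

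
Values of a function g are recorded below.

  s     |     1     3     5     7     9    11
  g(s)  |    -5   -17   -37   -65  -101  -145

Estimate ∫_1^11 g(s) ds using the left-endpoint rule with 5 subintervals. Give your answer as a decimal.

-450

Δs = 2.
Sum = 2·[(-5) + (-17) + (-37) + (-65) + (-101)] = -450.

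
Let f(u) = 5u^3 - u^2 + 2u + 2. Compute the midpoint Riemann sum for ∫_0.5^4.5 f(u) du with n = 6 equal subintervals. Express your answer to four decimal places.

Δu = (4.5 − 0.5)/6 = 2/3.
Midpoints: 5/6, 1.5, 13/6, 17/6, 3.5, 25/6.
f(5/6) = 1267/216, f(1.5) = 19.625, f(13/6) = 11339/216, f(17/6) = 24487/216, f(3.5) = 211.125, f(25/6) = 76607/216.
Sum = Δu · [f(5/6) + f(1.5) + f(13/6) + ...].
Sum ≈ 504.7593.

504.7593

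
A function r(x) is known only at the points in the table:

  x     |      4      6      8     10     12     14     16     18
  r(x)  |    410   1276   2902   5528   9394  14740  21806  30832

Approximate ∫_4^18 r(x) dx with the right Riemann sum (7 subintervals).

Δx = 2.
Sum = 2·[1276 + 2902 + 5528 + 9394 + 14740 + 21806 + 30832] = 172956.

172956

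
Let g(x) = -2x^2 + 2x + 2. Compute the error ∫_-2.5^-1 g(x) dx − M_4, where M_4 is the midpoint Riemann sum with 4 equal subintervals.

Exact integral: ∫_-2.5^-1 g(x) dx = -12.
M_4 = -11.96484375.
Error = -12 − (-11.96484375) = -0.03515625.

-0.03515625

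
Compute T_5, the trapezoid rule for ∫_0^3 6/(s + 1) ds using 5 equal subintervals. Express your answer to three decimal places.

8.481

Δs = (3 − 0)/5 = 0.6.
f(0) = 6, f(0.6) = 3.75, f(1.2) = 30/11, f(1.8) = 15/7, f(2.4) = 30/17, f(3) = 1.5.
T_5 = (Δs/2)·[f(s_0) + 2f(s_1) + ... + 2f(s_{4}) + f(s_5)].
Sum ≈ 8.481.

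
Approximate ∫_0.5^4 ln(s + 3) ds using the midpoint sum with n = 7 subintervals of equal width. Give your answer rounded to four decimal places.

Δs = (4 − 0.5)/7 = 0.5.
Midpoints: 0.75, 1.25, 1.75, 2.25, 2.75, 3.25, 3.75.
f(0.75) ≈ 1.3218, f(1.25) ≈ 1.4469, f(1.75) ≈ 1.5581, f(2.25) ≈ 1.6582, f(2.75) ≈ 1.7492, f(3.25) ≈ 1.8326, f(3.75) ≈ 1.9095.
Sum = Δs · [f(0.75) + f(1.25) + f(1.75) + ...].
Sum ≈ 5.7382.

5.7382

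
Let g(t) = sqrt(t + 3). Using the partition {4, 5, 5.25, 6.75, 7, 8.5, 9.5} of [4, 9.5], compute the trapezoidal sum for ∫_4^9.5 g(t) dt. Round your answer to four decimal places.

Subinterval widths: 1, 0.25, 1.5, 0.25, 1.5, 1.
g(4) ≈ 2.6458, g(5) ≈ 2.8284, g(5.25) ≈ 2.8723, g(6.75) ≈ 3.1225, g(7) ≈ 3.1623, g(8.5) ≈ 3.3912, g(9.5) ≈ 3.5355.
On each subinterval the trapezoid contributes (Δt_i/2)·[g(t_{i-1}) + g(t_i)].
Sum ≈ 17.1098.

17.1098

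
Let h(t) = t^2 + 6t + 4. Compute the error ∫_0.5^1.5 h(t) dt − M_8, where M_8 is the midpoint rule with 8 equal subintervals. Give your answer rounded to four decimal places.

Exact integral: ∫_0.5^1.5 h(t) dt ≈ 11.083333.
M_8 = 11.08203125.
Error ≈ 11.083333 − 11.08203125 ≈ 0.0013.

0.0013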